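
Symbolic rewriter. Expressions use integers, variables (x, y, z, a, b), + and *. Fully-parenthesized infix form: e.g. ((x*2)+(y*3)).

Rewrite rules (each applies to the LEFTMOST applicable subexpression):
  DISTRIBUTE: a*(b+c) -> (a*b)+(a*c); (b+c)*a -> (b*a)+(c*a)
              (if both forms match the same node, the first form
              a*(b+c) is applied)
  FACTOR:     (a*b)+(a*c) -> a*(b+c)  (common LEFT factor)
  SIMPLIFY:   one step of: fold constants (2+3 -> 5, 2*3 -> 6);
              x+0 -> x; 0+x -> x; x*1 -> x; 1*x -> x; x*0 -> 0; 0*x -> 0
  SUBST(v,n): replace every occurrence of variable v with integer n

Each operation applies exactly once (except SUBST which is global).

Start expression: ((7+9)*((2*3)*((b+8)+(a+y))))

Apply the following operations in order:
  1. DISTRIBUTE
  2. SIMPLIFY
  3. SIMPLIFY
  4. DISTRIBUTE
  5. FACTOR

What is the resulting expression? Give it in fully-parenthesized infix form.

Answer: ((7*(6*((b+8)+(a+y))))+(9*(6*((b+8)+(a+y)))))

Derivation:
Start: ((7+9)*((2*3)*((b+8)+(a+y))))
Apply DISTRIBUTE at root (target: ((7+9)*((2*3)*((b+8)+(a+y))))): ((7+9)*((2*3)*((b+8)+(a+y)))) -> ((7*((2*3)*((b+8)+(a+y))))+(9*((2*3)*((b+8)+(a+y)))))
Apply SIMPLIFY at LRL (target: (2*3)): ((7*((2*3)*((b+8)+(a+y))))+(9*((2*3)*((b+8)+(a+y))))) -> ((7*(6*((b+8)+(a+y))))+(9*((2*3)*((b+8)+(a+y)))))
Apply SIMPLIFY at RRL (target: (2*3)): ((7*(6*((b+8)+(a+y))))+(9*((2*3)*((b+8)+(a+y))))) -> ((7*(6*((b+8)+(a+y))))+(9*(6*((b+8)+(a+y)))))
Apply DISTRIBUTE at LR (target: (6*((b+8)+(a+y)))): ((7*(6*((b+8)+(a+y))))+(9*(6*((b+8)+(a+y))))) -> ((7*((6*(b+8))+(6*(a+y))))+(9*(6*((b+8)+(a+y)))))
Apply FACTOR at LR (target: ((6*(b+8))+(6*(a+y)))): ((7*((6*(b+8))+(6*(a+y))))+(9*(6*((b+8)+(a+y))))) -> ((7*(6*((b+8)+(a+y))))+(9*(6*((b+8)+(a+y)))))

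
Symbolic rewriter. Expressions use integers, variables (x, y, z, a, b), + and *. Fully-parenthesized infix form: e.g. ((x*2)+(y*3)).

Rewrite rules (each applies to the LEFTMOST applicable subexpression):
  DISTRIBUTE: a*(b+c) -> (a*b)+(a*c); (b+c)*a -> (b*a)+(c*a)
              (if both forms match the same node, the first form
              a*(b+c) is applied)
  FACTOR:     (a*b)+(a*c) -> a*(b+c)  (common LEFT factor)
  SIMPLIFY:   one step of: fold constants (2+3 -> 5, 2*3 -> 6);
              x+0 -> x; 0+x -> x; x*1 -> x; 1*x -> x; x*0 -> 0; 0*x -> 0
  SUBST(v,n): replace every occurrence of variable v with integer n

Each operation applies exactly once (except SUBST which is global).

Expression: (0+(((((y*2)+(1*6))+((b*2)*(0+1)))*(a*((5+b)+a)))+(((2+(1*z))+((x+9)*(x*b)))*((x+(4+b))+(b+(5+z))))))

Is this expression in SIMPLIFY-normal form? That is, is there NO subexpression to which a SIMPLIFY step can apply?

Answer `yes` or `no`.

Answer: no

Derivation:
Expression: (0+(((((y*2)+(1*6))+((b*2)*(0+1)))*(a*((5+b)+a)))+(((2+(1*z))+((x+9)*(x*b)))*((x+(4+b))+(b+(5+z))))))
Scanning for simplifiable subexpressions (pre-order)...
  at root: (0+(((((y*2)+(1*6))+((b*2)*(0+1)))*(a*((5+b)+a)))+(((2+(1*z))+((x+9)*(x*b)))*((x+(4+b))+(b+(5+z)))))) (SIMPLIFIABLE)
  at R: (((((y*2)+(1*6))+((b*2)*(0+1)))*(a*((5+b)+a)))+(((2+(1*z))+((x+9)*(x*b)))*((x+(4+b))+(b+(5+z))))) (not simplifiable)
  at RL: ((((y*2)+(1*6))+((b*2)*(0+1)))*(a*((5+b)+a))) (not simplifiable)
  at RLL: (((y*2)+(1*6))+((b*2)*(0+1))) (not simplifiable)
  at RLLL: ((y*2)+(1*6)) (not simplifiable)
  at RLLLL: (y*2) (not simplifiable)
  at RLLLR: (1*6) (SIMPLIFIABLE)
  at RLLR: ((b*2)*(0+1)) (not simplifiable)
  at RLLRL: (b*2) (not simplifiable)
  at RLLRR: (0+1) (SIMPLIFIABLE)
  at RLR: (a*((5+b)+a)) (not simplifiable)
  at RLRR: ((5+b)+a) (not simplifiable)
  at RLRRL: (5+b) (not simplifiable)
  at RR: (((2+(1*z))+((x+9)*(x*b)))*((x+(4+b))+(b+(5+z)))) (not simplifiable)
  at RRL: ((2+(1*z))+((x+9)*(x*b))) (not simplifiable)
  at RRLL: (2+(1*z)) (not simplifiable)
  at RRLLR: (1*z) (SIMPLIFIABLE)
  at RRLR: ((x+9)*(x*b)) (not simplifiable)
  at RRLRL: (x+9) (not simplifiable)
  at RRLRR: (x*b) (not simplifiable)
  at RRR: ((x+(4+b))+(b+(5+z))) (not simplifiable)
  at RRRL: (x+(4+b)) (not simplifiable)
  at RRRLR: (4+b) (not simplifiable)
  at RRRR: (b+(5+z)) (not simplifiable)
  at RRRRR: (5+z) (not simplifiable)
Found simplifiable subexpr at path root: (0+(((((y*2)+(1*6))+((b*2)*(0+1)))*(a*((5+b)+a)))+(((2+(1*z))+((x+9)*(x*b)))*((x+(4+b))+(b+(5+z))))))
One SIMPLIFY step would give: (((((y*2)+(1*6))+((b*2)*(0+1)))*(a*((5+b)+a)))+(((2+(1*z))+((x+9)*(x*b)))*((x+(4+b))+(b+(5+z)))))
-> NOT in normal form.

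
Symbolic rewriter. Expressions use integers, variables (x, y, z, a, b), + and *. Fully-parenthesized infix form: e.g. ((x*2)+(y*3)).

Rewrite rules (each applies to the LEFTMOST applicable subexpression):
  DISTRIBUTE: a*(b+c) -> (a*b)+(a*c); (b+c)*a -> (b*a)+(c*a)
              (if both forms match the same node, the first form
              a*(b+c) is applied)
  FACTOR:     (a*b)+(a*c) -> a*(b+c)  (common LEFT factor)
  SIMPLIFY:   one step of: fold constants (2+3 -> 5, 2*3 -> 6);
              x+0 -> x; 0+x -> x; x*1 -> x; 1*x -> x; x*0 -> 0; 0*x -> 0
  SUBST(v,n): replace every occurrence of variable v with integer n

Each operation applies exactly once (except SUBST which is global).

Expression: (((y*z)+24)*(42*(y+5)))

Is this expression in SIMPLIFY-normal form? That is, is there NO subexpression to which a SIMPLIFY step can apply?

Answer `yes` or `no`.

Expression: (((y*z)+24)*(42*(y+5)))
Scanning for simplifiable subexpressions (pre-order)...
  at root: (((y*z)+24)*(42*(y+5))) (not simplifiable)
  at L: ((y*z)+24) (not simplifiable)
  at LL: (y*z) (not simplifiable)
  at R: (42*(y+5)) (not simplifiable)
  at RR: (y+5) (not simplifiable)
Result: no simplifiable subexpression found -> normal form.

Answer: yes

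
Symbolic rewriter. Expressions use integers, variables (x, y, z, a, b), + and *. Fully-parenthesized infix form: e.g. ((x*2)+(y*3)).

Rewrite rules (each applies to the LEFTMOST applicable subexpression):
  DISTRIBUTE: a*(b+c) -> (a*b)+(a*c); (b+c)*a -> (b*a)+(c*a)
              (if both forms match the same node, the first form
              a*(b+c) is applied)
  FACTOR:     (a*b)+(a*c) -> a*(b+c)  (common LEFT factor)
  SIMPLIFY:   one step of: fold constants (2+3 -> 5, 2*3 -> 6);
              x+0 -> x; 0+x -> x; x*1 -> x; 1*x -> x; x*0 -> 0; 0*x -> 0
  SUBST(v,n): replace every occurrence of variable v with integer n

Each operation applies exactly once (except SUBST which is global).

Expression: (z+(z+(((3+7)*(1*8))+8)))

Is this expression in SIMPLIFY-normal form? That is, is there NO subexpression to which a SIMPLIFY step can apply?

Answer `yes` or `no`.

Expression: (z+(z+(((3+7)*(1*8))+8)))
Scanning for simplifiable subexpressions (pre-order)...
  at root: (z+(z+(((3+7)*(1*8))+8))) (not simplifiable)
  at R: (z+(((3+7)*(1*8))+8)) (not simplifiable)
  at RR: (((3+7)*(1*8))+8) (not simplifiable)
  at RRL: ((3+7)*(1*8)) (not simplifiable)
  at RRLL: (3+7) (SIMPLIFIABLE)
  at RRLR: (1*8) (SIMPLIFIABLE)
Found simplifiable subexpr at path RRLL: (3+7)
One SIMPLIFY step would give: (z+(z+((10*(1*8))+8)))
-> NOT in normal form.

Answer: no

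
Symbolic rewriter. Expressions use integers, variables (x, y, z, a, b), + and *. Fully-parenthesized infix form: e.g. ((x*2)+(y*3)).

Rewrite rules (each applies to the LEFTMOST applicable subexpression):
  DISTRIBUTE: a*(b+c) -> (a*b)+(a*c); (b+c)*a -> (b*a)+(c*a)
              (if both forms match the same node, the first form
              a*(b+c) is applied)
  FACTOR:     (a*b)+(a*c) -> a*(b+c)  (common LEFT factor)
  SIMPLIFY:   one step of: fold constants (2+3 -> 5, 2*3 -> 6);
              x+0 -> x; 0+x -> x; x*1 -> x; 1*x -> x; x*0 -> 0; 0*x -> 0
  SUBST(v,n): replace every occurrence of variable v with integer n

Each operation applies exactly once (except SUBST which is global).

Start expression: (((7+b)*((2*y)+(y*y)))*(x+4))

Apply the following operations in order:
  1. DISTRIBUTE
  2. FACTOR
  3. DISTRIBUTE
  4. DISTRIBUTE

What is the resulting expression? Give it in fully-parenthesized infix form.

Start: (((7+b)*((2*y)+(y*y)))*(x+4))
Apply DISTRIBUTE at root (target: (((7+b)*((2*y)+(y*y)))*(x+4))): (((7+b)*((2*y)+(y*y)))*(x+4)) -> ((((7+b)*((2*y)+(y*y)))*x)+(((7+b)*((2*y)+(y*y)))*4))
Apply FACTOR at root (target: ((((7+b)*((2*y)+(y*y)))*x)+(((7+b)*((2*y)+(y*y)))*4))): ((((7+b)*((2*y)+(y*y)))*x)+(((7+b)*((2*y)+(y*y)))*4)) -> (((7+b)*((2*y)+(y*y)))*(x+4))
Apply DISTRIBUTE at root (target: (((7+b)*((2*y)+(y*y)))*(x+4))): (((7+b)*((2*y)+(y*y)))*(x+4)) -> ((((7+b)*((2*y)+(y*y)))*x)+(((7+b)*((2*y)+(y*y)))*4))
Apply DISTRIBUTE at LL (target: ((7+b)*((2*y)+(y*y)))): ((((7+b)*((2*y)+(y*y)))*x)+(((7+b)*((2*y)+(y*y)))*4)) -> (((((7+b)*(2*y))+((7+b)*(y*y)))*x)+(((7+b)*((2*y)+(y*y)))*4))

Answer: (((((7+b)*(2*y))+((7+b)*(y*y)))*x)+(((7+b)*((2*y)+(y*y)))*4))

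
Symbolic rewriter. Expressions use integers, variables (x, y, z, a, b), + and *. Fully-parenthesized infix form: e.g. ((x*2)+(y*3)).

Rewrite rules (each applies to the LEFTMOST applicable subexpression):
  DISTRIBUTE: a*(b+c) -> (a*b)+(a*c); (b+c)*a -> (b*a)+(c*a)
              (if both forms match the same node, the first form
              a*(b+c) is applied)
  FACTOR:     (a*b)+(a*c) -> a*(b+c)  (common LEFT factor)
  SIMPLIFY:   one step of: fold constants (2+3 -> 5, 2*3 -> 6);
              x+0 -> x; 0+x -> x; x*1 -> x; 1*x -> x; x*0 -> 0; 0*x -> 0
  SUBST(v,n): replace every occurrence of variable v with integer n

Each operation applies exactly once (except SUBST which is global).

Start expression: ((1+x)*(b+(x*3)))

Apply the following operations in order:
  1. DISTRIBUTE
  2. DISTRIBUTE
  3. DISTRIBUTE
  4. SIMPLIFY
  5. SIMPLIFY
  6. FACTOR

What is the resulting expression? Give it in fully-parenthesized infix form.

Start: ((1+x)*(b+(x*3)))
Apply DISTRIBUTE at root (target: ((1+x)*(b+(x*3)))): ((1+x)*(b+(x*3))) -> (((1+x)*b)+((1+x)*(x*3)))
Apply DISTRIBUTE at L (target: ((1+x)*b)): (((1+x)*b)+((1+x)*(x*3))) -> (((1*b)+(x*b))+((1+x)*(x*3)))
Apply DISTRIBUTE at R (target: ((1+x)*(x*3))): (((1*b)+(x*b))+((1+x)*(x*3))) -> (((1*b)+(x*b))+((1*(x*3))+(x*(x*3))))
Apply SIMPLIFY at LL (target: (1*b)): (((1*b)+(x*b))+((1*(x*3))+(x*(x*3)))) -> ((b+(x*b))+((1*(x*3))+(x*(x*3))))
Apply SIMPLIFY at RL (target: (1*(x*3))): ((b+(x*b))+((1*(x*3))+(x*(x*3)))) -> ((b+(x*b))+((x*3)+(x*(x*3))))
Apply FACTOR at R (target: ((x*3)+(x*(x*3)))): ((b+(x*b))+((x*3)+(x*(x*3)))) -> ((b+(x*b))+(x*(3+(x*3))))

Answer: ((b+(x*b))+(x*(3+(x*3))))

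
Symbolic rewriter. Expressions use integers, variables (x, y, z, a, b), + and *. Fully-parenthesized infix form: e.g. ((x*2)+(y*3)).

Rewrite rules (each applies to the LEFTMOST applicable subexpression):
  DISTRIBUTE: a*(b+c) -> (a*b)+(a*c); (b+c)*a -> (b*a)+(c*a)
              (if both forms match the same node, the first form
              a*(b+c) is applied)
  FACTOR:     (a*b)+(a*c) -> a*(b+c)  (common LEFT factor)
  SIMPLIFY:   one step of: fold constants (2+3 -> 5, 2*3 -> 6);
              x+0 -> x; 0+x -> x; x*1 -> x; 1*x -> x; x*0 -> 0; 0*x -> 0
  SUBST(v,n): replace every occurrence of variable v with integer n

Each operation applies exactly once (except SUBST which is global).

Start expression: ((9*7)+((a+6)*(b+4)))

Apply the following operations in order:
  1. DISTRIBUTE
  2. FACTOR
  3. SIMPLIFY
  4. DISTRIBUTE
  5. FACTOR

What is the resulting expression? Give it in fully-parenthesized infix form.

Answer: (63+((a+6)*(b+4)))

Derivation:
Start: ((9*7)+((a+6)*(b+4)))
Apply DISTRIBUTE at R (target: ((a+6)*(b+4))): ((9*7)+((a+6)*(b+4))) -> ((9*7)+(((a+6)*b)+((a+6)*4)))
Apply FACTOR at R (target: (((a+6)*b)+((a+6)*4))): ((9*7)+(((a+6)*b)+((a+6)*4))) -> ((9*7)+((a+6)*(b+4)))
Apply SIMPLIFY at L (target: (9*7)): ((9*7)+((a+6)*(b+4))) -> (63+((a+6)*(b+4)))
Apply DISTRIBUTE at R (target: ((a+6)*(b+4))): (63+((a+6)*(b+4))) -> (63+(((a+6)*b)+((a+6)*4)))
Apply FACTOR at R (target: (((a+6)*b)+((a+6)*4))): (63+(((a+6)*b)+((a+6)*4))) -> (63+((a+6)*(b+4)))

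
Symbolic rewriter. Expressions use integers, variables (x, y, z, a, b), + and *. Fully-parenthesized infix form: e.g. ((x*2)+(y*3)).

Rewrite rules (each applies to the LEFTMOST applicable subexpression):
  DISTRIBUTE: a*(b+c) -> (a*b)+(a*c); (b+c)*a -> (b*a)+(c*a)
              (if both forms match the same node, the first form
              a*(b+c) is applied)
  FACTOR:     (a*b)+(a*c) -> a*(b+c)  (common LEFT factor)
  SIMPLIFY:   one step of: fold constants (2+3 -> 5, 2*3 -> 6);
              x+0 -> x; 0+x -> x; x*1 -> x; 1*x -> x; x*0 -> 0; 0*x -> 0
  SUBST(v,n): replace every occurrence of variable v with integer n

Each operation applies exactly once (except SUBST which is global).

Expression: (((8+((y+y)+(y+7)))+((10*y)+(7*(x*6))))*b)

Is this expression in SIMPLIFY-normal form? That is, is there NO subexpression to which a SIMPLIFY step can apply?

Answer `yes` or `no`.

Expression: (((8+((y+y)+(y+7)))+((10*y)+(7*(x*6))))*b)
Scanning for simplifiable subexpressions (pre-order)...
  at root: (((8+((y+y)+(y+7)))+((10*y)+(7*(x*6))))*b) (not simplifiable)
  at L: ((8+((y+y)+(y+7)))+((10*y)+(7*(x*6)))) (not simplifiable)
  at LL: (8+((y+y)+(y+7))) (not simplifiable)
  at LLR: ((y+y)+(y+7)) (not simplifiable)
  at LLRL: (y+y) (not simplifiable)
  at LLRR: (y+7) (not simplifiable)
  at LR: ((10*y)+(7*(x*6))) (not simplifiable)
  at LRL: (10*y) (not simplifiable)
  at LRR: (7*(x*6)) (not simplifiable)
  at LRRR: (x*6) (not simplifiable)
Result: no simplifiable subexpression found -> normal form.

Answer: yes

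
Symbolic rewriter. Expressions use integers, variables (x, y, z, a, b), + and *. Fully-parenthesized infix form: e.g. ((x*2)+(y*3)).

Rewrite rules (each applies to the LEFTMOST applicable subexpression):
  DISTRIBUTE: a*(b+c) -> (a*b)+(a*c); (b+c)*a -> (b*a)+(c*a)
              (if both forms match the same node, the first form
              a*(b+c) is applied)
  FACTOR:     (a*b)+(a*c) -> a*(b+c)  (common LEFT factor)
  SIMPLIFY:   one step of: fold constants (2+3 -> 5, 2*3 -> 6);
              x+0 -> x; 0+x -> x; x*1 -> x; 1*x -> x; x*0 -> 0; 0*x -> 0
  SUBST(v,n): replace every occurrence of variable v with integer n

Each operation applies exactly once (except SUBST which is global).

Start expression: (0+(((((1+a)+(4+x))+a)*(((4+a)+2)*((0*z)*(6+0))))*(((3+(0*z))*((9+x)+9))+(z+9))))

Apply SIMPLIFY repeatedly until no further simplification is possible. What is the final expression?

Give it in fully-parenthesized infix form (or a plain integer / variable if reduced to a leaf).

Answer: 0

Derivation:
Start: (0+(((((1+a)+(4+x))+a)*(((4+a)+2)*((0*z)*(6+0))))*(((3+(0*z))*((9+x)+9))+(z+9))))
Step 1: at root: (0+(((((1+a)+(4+x))+a)*(((4+a)+2)*((0*z)*(6+0))))*(((3+(0*z))*((9+x)+9))+(z+9)))) -> (((((1+a)+(4+x))+a)*(((4+a)+2)*((0*z)*(6+0))))*(((3+(0*z))*((9+x)+9))+(z+9))); overall: (0+(((((1+a)+(4+x))+a)*(((4+a)+2)*((0*z)*(6+0))))*(((3+(0*z))*((9+x)+9))+(z+9)))) -> (((((1+a)+(4+x))+a)*(((4+a)+2)*((0*z)*(6+0))))*(((3+(0*z))*((9+x)+9))+(z+9)))
Step 2: at LRRL: (0*z) -> 0; overall: (((((1+a)+(4+x))+a)*(((4+a)+2)*((0*z)*(6+0))))*(((3+(0*z))*((9+x)+9))+(z+9))) -> (((((1+a)+(4+x))+a)*(((4+a)+2)*(0*(6+0))))*(((3+(0*z))*((9+x)+9))+(z+9)))
Step 3: at LRR: (0*(6+0)) -> 0; overall: (((((1+a)+(4+x))+a)*(((4+a)+2)*(0*(6+0))))*(((3+(0*z))*((9+x)+9))+(z+9))) -> (((((1+a)+(4+x))+a)*(((4+a)+2)*0))*(((3+(0*z))*((9+x)+9))+(z+9)))
Step 4: at LR: (((4+a)+2)*0) -> 0; overall: (((((1+a)+(4+x))+a)*(((4+a)+2)*0))*(((3+(0*z))*((9+x)+9))+(z+9))) -> (((((1+a)+(4+x))+a)*0)*(((3+(0*z))*((9+x)+9))+(z+9)))
Step 5: at L: ((((1+a)+(4+x))+a)*0) -> 0; overall: (((((1+a)+(4+x))+a)*0)*(((3+(0*z))*((9+x)+9))+(z+9))) -> (0*(((3+(0*z))*((9+x)+9))+(z+9)))
Step 6: at root: (0*(((3+(0*z))*((9+x)+9))+(z+9))) -> 0; overall: (0*(((3+(0*z))*((9+x)+9))+(z+9))) -> 0
Fixed point: 0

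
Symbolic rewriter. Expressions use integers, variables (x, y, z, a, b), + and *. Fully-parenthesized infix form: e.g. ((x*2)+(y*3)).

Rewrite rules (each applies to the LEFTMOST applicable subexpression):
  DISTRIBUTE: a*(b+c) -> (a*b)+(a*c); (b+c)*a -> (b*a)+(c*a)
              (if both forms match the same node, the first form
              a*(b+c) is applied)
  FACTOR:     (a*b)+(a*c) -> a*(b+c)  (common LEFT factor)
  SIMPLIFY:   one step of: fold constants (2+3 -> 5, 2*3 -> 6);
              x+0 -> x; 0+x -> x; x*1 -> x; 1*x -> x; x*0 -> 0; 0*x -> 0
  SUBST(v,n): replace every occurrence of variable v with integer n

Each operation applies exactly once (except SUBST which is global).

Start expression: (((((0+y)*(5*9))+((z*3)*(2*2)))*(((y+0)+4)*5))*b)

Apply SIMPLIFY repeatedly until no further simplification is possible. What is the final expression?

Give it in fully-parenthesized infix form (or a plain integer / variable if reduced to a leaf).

Start: (((((0+y)*(5*9))+((z*3)*(2*2)))*(((y+0)+4)*5))*b)
Step 1: at LLLL: (0+y) -> y; overall: (((((0+y)*(5*9))+((z*3)*(2*2)))*(((y+0)+4)*5))*b) -> ((((y*(5*9))+((z*3)*(2*2)))*(((y+0)+4)*5))*b)
Step 2: at LLLR: (5*9) -> 45; overall: ((((y*(5*9))+((z*3)*(2*2)))*(((y+0)+4)*5))*b) -> ((((y*45)+((z*3)*(2*2)))*(((y+0)+4)*5))*b)
Step 3: at LLRR: (2*2) -> 4; overall: ((((y*45)+((z*3)*(2*2)))*(((y+0)+4)*5))*b) -> ((((y*45)+((z*3)*4))*(((y+0)+4)*5))*b)
Step 4: at LRLL: (y+0) -> y; overall: ((((y*45)+((z*3)*4))*(((y+0)+4)*5))*b) -> ((((y*45)+((z*3)*4))*((y+4)*5))*b)
Fixed point: ((((y*45)+((z*3)*4))*((y+4)*5))*b)

Answer: ((((y*45)+((z*3)*4))*((y+4)*5))*b)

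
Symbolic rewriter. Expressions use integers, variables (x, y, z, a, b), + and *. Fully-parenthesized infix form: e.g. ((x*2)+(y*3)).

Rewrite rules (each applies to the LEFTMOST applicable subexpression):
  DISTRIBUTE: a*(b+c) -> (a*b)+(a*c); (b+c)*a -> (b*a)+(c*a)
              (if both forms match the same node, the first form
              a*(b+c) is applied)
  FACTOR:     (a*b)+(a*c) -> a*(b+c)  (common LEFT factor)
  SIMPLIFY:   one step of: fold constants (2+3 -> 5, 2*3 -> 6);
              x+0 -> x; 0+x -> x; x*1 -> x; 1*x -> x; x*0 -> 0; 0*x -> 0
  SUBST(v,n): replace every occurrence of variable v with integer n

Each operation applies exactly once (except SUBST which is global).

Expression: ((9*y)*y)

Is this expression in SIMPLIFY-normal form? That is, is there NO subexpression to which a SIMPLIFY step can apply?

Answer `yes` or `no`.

Expression: ((9*y)*y)
Scanning for simplifiable subexpressions (pre-order)...
  at root: ((9*y)*y) (not simplifiable)
  at L: (9*y) (not simplifiable)
Result: no simplifiable subexpression found -> normal form.

Answer: yes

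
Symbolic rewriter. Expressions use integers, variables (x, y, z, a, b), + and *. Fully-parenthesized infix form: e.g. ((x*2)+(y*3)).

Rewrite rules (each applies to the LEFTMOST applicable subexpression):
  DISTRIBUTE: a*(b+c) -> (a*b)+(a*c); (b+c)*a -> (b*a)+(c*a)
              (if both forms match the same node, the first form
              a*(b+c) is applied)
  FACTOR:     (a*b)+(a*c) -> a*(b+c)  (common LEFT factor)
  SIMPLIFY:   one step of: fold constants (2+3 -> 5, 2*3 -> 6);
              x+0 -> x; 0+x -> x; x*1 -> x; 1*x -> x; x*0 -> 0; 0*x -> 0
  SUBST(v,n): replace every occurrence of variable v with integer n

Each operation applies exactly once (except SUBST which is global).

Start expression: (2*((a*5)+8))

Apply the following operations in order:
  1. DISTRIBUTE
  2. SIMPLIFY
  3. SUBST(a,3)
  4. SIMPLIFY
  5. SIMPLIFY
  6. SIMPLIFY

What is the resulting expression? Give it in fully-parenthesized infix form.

Answer: 46

Derivation:
Start: (2*((a*5)+8))
Apply DISTRIBUTE at root (target: (2*((a*5)+8))): (2*((a*5)+8)) -> ((2*(a*5))+(2*8))
Apply SIMPLIFY at R (target: (2*8)): ((2*(a*5))+(2*8)) -> ((2*(a*5))+16)
Apply SUBST(a,3): ((2*(a*5))+16) -> ((2*(3*5))+16)
Apply SIMPLIFY at LR (target: (3*5)): ((2*(3*5))+16) -> ((2*15)+16)
Apply SIMPLIFY at L (target: (2*15)): ((2*15)+16) -> (30+16)
Apply SIMPLIFY at root (target: (30+16)): (30+16) -> 46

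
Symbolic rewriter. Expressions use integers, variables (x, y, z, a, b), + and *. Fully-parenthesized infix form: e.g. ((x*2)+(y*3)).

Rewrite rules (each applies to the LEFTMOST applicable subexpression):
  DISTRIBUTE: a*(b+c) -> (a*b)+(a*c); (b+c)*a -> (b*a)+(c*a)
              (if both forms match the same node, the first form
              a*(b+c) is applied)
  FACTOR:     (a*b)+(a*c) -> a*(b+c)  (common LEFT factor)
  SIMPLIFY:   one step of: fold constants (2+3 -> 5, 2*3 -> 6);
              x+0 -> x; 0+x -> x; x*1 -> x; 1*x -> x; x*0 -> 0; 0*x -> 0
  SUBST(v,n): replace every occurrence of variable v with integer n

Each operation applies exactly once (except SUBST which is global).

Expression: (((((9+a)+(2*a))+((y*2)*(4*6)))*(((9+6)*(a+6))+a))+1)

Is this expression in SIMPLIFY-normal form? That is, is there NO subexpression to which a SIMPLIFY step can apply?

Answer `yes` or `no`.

Expression: (((((9+a)+(2*a))+((y*2)*(4*6)))*(((9+6)*(a+6))+a))+1)
Scanning for simplifiable subexpressions (pre-order)...
  at root: (((((9+a)+(2*a))+((y*2)*(4*6)))*(((9+6)*(a+6))+a))+1) (not simplifiable)
  at L: ((((9+a)+(2*a))+((y*2)*(4*6)))*(((9+6)*(a+6))+a)) (not simplifiable)
  at LL: (((9+a)+(2*a))+((y*2)*(4*6))) (not simplifiable)
  at LLL: ((9+a)+(2*a)) (not simplifiable)
  at LLLL: (9+a) (not simplifiable)
  at LLLR: (2*a) (not simplifiable)
  at LLR: ((y*2)*(4*6)) (not simplifiable)
  at LLRL: (y*2) (not simplifiable)
  at LLRR: (4*6) (SIMPLIFIABLE)
  at LR: (((9+6)*(a+6))+a) (not simplifiable)
  at LRL: ((9+6)*(a+6)) (not simplifiable)
  at LRLL: (9+6) (SIMPLIFIABLE)
  at LRLR: (a+6) (not simplifiable)
Found simplifiable subexpr at path LLRR: (4*6)
One SIMPLIFY step would give: (((((9+a)+(2*a))+((y*2)*24))*(((9+6)*(a+6))+a))+1)
-> NOT in normal form.

Answer: no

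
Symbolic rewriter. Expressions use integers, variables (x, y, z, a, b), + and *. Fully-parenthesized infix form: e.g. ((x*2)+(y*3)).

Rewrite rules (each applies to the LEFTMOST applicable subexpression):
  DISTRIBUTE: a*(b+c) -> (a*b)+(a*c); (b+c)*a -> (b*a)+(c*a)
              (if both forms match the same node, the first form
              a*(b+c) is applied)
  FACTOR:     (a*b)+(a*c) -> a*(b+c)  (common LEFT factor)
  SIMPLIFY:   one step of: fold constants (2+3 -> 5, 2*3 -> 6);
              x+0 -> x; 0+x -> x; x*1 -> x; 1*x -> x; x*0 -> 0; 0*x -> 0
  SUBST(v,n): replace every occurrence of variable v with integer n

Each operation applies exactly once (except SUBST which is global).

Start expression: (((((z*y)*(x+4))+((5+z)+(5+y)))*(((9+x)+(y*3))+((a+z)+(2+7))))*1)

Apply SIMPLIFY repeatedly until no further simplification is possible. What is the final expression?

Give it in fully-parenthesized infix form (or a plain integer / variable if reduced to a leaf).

Start: (((((z*y)*(x+4))+((5+z)+(5+y)))*(((9+x)+(y*3))+((a+z)+(2+7))))*1)
Step 1: at root: (((((z*y)*(x+4))+((5+z)+(5+y)))*(((9+x)+(y*3))+((a+z)+(2+7))))*1) -> ((((z*y)*(x+4))+((5+z)+(5+y)))*(((9+x)+(y*3))+((a+z)+(2+7)))); overall: (((((z*y)*(x+4))+((5+z)+(5+y)))*(((9+x)+(y*3))+((a+z)+(2+7))))*1) -> ((((z*y)*(x+4))+((5+z)+(5+y)))*(((9+x)+(y*3))+((a+z)+(2+7))))
Step 2: at RRR: (2+7) -> 9; overall: ((((z*y)*(x+4))+((5+z)+(5+y)))*(((9+x)+(y*3))+((a+z)+(2+7)))) -> ((((z*y)*(x+4))+((5+z)+(5+y)))*(((9+x)+(y*3))+((a+z)+9)))
Fixed point: ((((z*y)*(x+4))+((5+z)+(5+y)))*(((9+x)+(y*3))+((a+z)+9)))

Answer: ((((z*y)*(x+4))+((5+z)+(5+y)))*(((9+x)+(y*3))+((a+z)+9)))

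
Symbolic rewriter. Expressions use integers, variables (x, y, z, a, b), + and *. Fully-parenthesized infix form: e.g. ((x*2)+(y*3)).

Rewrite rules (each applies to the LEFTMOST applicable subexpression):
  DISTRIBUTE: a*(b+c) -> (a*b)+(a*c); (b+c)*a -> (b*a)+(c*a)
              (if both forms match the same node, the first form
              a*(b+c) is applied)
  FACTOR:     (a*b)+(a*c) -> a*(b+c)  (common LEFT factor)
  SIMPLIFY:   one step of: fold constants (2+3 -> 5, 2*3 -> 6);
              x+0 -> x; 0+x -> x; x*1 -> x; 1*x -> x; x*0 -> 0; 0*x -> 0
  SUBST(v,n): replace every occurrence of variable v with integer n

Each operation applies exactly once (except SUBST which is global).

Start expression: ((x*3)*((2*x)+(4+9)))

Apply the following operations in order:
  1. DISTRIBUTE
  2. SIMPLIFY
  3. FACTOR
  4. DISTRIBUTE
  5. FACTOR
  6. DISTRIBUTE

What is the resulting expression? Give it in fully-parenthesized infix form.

Start: ((x*3)*((2*x)+(4+9)))
Apply DISTRIBUTE at root (target: ((x*3)*((2*x)+(4+9)))): ((x*3)*((2*x)+(4+9))) -> (((x*3)*(2*x))+((x*3)*(4+9)))
Apply SIMPLIFY at RR (target: (4+9)): (((x*3)*(2*x))+((x*3)*(4+9))) -> (((x*3)*(2*x))+((x*3)*13))
Apply FACTOR at root (target: (((x*3)*(2*x))+((x*3)*13))): (((x*3)*(2*x))+((x*3)*13)) -> ((x*3)*((2*x)+13))
Apply DISTRIBUTE at root (target: ((x*3)*((2*x)+13))): ((x*3)*((2*x)+13)) -> (((x*3)*(2*x))+((x*3)*13))
Apply FACTOR at root (target: (((x*3)*(2*x))+((x*3)*13))): (((x*3)*(2*x))+((x*3)*13)) -> ((x*3)*((2*x)+13))
Apply DISTRIBUTE at root (target: ((x*3)*((2*x)+13))): ((x*3)*((2*x)+13)) -> (((x*3)*(2*x))+((x*3)*13))

Answer: (((x*3)*(2*x))+((x*3)*13))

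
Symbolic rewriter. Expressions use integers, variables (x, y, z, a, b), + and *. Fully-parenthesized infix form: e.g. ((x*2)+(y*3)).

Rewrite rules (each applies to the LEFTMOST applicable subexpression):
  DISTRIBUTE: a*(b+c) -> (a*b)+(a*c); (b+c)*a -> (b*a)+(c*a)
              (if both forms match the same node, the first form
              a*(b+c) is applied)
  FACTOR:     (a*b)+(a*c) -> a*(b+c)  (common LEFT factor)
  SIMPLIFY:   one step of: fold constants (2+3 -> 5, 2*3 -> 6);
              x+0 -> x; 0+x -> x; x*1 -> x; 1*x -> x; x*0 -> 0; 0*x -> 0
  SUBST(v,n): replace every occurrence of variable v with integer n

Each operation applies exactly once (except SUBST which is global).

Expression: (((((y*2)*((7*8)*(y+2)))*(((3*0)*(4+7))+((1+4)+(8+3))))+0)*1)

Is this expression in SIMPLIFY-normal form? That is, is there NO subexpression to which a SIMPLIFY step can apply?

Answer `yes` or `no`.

Expression: (((((y*2)*((7*8)*(y+2)))*(((3*0)*(4+7))+((1+4)+(8+3))))+0)*1)
Scanning for simplifiable subexpressions (pre-order)...
  at root: (((((y*2)*((7*8)*(y+2)))*(((3*0)*(4+7))+((1+4)+(8+3))))+0)*1) (SIMPLIFIABLE)
  at L: ((((y*2)*((7*8)*(y+2)))*(((3*0)*(4+7))+((1+4)+(8+3))))+0) (SIMPLIFIABLE)
  at LL: (((y*2)*((7*8)*(y+2)))*(((3*0)*(4+7))+((1+4)+(8+3)))) (not simplifiable)
  at LLL: ((y*2)*((7*8)*(y+2))) (not simplifiable)
  at LLLL: (y*2) (not simplifiable)
  at LLLR: ((7*8)*(y+2)) (not simplifiable)
  at LLLRL: (7*8) (SIMPLIFIABLE)
  at LLLRR: (y+2) (not simplifiable)
  at LLR: (((3*0)*(4+7))+((1+4)+(8+3))) (not simplifiable)
  at LLRL: ((3*0)*(4+7)) (not simplifiable)
  at LLRLL: (3*0) (SIMPLIFIABLE)
  at LLRLR: (4+7) (SIMPLIFIABLE)
  at LLRR: ((1+4)+(8+3)) (not simplifiable)
  at LLRRL: (1+4) (SIMPLIFIABLE)
  at LLRRR: (8+3) (SIMPLIFIABLE)
Found simplifiable subexpr at path root: (((((y*2)*((7*8)*(y+2)))*(((3*0)*(4+7))+((1+4)+(8+3))))+0)*1)
One SIMPLIFY step would give: ((((y*2)*((7*8)*(y+2)))*(((3*0)*(4+7))+((1+4)+(8+3))))+0)
-> NOT in normal form.

Answer: no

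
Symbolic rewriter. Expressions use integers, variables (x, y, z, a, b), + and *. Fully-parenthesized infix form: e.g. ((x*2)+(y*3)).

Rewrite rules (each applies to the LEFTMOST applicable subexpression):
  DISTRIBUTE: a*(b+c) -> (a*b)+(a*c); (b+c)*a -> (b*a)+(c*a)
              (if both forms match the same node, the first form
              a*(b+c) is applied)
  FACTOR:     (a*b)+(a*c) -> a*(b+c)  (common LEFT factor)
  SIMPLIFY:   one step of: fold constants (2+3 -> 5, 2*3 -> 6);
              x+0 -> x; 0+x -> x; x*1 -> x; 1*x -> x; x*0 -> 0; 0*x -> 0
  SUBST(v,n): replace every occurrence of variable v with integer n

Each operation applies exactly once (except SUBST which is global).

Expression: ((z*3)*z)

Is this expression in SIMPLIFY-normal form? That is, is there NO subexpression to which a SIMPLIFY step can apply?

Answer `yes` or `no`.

Expression: ((z*3)*z)
Scanning for simplifiable subexpressions (pre-order)...
  at root: ((z*3)*z) (not simplifiable)
  at L: (z*3) (not simplifiable)
Result: no simplifiable subexpression found -> normal form.

Answer: yes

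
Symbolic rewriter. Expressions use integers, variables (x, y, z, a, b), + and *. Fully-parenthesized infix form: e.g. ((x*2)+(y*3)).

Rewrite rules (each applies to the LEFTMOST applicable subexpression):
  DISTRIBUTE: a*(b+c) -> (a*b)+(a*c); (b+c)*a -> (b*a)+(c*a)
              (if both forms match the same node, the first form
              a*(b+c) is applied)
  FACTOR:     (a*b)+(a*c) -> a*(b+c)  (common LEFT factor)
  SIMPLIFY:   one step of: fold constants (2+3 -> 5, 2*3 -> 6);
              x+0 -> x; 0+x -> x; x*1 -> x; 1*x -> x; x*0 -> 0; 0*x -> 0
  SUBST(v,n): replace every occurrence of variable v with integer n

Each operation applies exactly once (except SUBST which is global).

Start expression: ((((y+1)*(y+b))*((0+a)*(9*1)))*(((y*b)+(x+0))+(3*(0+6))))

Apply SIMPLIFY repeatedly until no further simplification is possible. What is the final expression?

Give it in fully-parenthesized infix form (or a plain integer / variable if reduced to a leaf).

Answer: ((((y+1)*(y+b))*(a*9))*(((y*b)+x)+18))

Derivation:
Start: ((((y+1)*(y+b))*((0+a)*(9*1)))*(((y*b)+(x+0))+(3*(0+6))))
Step 1: at LRL: (0+a) -> a; overall: ((((y+1)*(y+b))*((0+a)*(9*1)))*(((y*b)+(x+0))+(3*(0+6)))) -> ((((y+1)*(y+b))*(a*(9*1)))*(((y*b)+(x+0))+(3*(0+6))))
Step 2: at LRR: (9*1) -> 9; overall: ((((y+1)*(y+b))*(a*(9*1)))*(((y*b)+(x+0))+(3*(0+6)))) -> ((((y+1)*(y+b))*(a*9))*(((y*b)+(x+0))+(3*(0+6))))
Step 3: at RLR: (x+0) -> x; overall: ((((y+1)*(y+b))*(a*9))*(((y*b)+(x+0))+(3*(0+6)))) -> ((((y+1)*(y+b))*(a*9))*(((y*b)+x)+(3*(0+6))))
Step 4: at RRR: (0+6) -> 6; overall: ((((y+1)*(y+b))*(a*9))*(((y*b)+x)+(3*(0+6)))) -> ((((y+1)*(y+b))*(a*9))*(((y*b)+x)+(3*6)))
Step 5: at RR: (3*6) -> 18; overall: ((((y+1)*(y+b))*(a*9))*(((y*b)+x)+(3*6))) -> ((((y+1)*(y+b))*(a*9))*(((y*b)+x)+18))
Fixed point: ((((y+1)*(y+b))*(a*9))*(((y*b)+x)+18))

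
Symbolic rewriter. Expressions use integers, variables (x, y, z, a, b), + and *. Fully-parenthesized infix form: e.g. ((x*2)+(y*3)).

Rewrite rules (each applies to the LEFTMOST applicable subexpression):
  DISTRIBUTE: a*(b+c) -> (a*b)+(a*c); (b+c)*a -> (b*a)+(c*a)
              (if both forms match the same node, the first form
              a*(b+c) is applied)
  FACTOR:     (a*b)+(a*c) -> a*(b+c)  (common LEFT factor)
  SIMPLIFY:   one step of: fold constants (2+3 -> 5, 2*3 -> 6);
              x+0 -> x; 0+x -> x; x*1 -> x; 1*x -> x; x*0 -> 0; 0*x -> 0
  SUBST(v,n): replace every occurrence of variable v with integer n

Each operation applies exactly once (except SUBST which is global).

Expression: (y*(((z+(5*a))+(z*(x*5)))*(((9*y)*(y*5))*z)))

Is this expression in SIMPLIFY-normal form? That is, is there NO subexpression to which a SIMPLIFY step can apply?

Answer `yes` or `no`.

Expression: (y*(((z+(5*a))+(z*(x*5)))*(((9*y)*(y*5))*z)))
Scanning for simplifiable subexpressions (pre-order)...
  at root: (y*(((z+(5*a))+(z*(x*5)))*(((9*y)*(y*5))*z))) (not simplifiable)
  at R: (((z+(5*a))+(z*(x*5)))*(((9*y)*(y*5))*z)) (not simplifiable)
  at RL: ((z+(5*a))+(z*(x*5))) (not simplifiable)
  at RLL: (z+(5*a)) (not simplifiable)
  at RLLR: (5*a) (not simplifiable)
  at RLR: (z*(x*5)) (not simplifiable)
  at RLRR: (x*5) (not simplifiable)
  at RR: (((9*y)*(y*5))*z) (not simplifiable)
  at RRL: ((9*y)*(y*5)) (not simplifiable)
  at RRLL: (9*y) (not simplifiable)
  at RRLR: (y*5) (not simplifiable)
Result: no simplifiable subexpression found -> normal form.

Answer: yes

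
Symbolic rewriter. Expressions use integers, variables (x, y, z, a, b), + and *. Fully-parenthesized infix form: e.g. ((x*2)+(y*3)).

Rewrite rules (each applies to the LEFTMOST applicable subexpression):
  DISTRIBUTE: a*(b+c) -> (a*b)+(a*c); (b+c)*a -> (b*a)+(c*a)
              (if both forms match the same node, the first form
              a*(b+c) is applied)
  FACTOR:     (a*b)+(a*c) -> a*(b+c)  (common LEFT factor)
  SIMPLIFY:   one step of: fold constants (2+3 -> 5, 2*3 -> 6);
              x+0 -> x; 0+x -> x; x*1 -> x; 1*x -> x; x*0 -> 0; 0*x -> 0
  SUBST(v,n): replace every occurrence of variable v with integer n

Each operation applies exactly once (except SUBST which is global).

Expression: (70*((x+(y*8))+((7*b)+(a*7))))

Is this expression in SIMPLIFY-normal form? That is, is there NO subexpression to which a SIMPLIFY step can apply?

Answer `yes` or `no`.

Answer: yes

Derivation:
Expression: (70*((x+(y*8))+((7*b)+(a*7))))
Scanning for simplifiable subexpressions (pre-order)...
  at root: (70*((x+(y*8))+((7*b)+(a*7)))) (not simplifiable)
  at R: ((x+(y*8))+((7*b)+(a*7))) (not simplifiable)
  at RL: (x+(y*8)) (not simplifiable)
  at RLR: (y*8) (not simplifiable)
  at RR: ((7*b)+(a*7)) (not simplifiable)
  at RRL: (7*b) (not simplifiable)
  at RRR: (a*7) (not simplifiable)
Result: no simplifiable subexpression found -> normal form.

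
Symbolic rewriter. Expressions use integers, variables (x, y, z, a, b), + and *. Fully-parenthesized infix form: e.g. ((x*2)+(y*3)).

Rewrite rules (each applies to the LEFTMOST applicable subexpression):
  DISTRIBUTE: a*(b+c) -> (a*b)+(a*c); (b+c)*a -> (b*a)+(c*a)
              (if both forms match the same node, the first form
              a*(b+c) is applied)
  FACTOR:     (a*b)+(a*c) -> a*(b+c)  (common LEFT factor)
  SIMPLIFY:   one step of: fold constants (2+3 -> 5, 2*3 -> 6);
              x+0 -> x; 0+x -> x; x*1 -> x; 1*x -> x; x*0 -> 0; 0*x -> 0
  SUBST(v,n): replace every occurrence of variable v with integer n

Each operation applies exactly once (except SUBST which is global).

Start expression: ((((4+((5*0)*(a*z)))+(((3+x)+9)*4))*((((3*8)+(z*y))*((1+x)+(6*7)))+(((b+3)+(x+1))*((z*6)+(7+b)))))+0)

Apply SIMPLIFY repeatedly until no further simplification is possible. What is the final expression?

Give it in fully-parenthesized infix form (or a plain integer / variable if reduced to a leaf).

Start: ((((4+((5*0)*(a*z)))+(((3+x)+9)*4))*((((3*8)+(z*y))*((1+x)+(6*7)))+(((b+3)+(x+1))*((z*6)+(7+b)))))+0)
Step 1: at root: ((((4+((5*0)*(a*z)))+(((3+x)+9)*4))*((((3*8)+(z*y))*((1+x)+(6*7)))+(((b+3)+(x+1))*((z*6)+(7+b)))))+0) -> (((4+((5*0)*(a*z)))+(((3+x)+9)*4))*((((3*8)+(z*y))*((1+x)+(6*7)))+(((b+3)+(x+1))*((z*6)+(7+b))))); overall: ((((4+((5*0)*(a*z)))+(((3+x)+9)*4))*((((3*8)+(z*y))*((1+x)+(6*7)))+(((b+3)+(x+1))*((z*6)+(7+b)))))+0) -> (((4+((5*0)*(a*z)))+(((3+x)+9)*4))*((((3*8)+(z*y))*((1+x)+(6*7)))+(((b+3)+(x+1))*((z*6)+(7+b)))))
Step 2: at LLRL: (5*0) -> 0; overall: (((4+((5*0)*(a*z)))+(((3+x)+9)*4))*((((3*8)+(z*y))*((1+x)+(6*7)))+(((b+3)+(x+1))*((z*6)+(7+b))))) -> (((4+(0*(a*z)))+(((3+x)+9)*4))*((((3*8)+(z*y))*((1+x)+(6*7)))+(((b+3)+(x+1))*((z*6)+(7+b)))))
Step 3: at LLR: (0*(a*z)) -> 0; overall: (((4+(0*(a*z)))+(((3+x)+9)*4))*((((3*8)+(z*y))*((1+x)+(6*7)))+(((b+3)+(x+1))*((z*6)+(7+b))))) -> (((4+0)+(((3+x)+9)*4))*((((3*8)+(z*y))*((1+x)+(6*7)))+(((b+3)+(x+1))*((z*6)+(7+b)))))
Step 4: at LL: (4+0) -> 4; overall: (((4+0)+(((3+x)+9)*4))*((((3*8)+(z*y))*((1+x)+(6*7)))+(((b+3)+(x+1))*((z*6)+(7+b))))) -> ((4+(((3+x)+9)*4))*((((3*8)+(z*y))*((1+x)+(6*7)))+(((b+3)+(x+1))*((z*6)+(7+b)))))
Step 5: at RLLL: (3*8) -> 24; overall: ((4+(((3+x)+9)*4))*((((3*8)+(z*y))*((1+x)+(6*7)))+(((b+3)+(x+1))*((z*6)+(7+b))))) -> ((4+(((3+x)+9)*4))*(((24+(z*y))*((1+x)+(6*7)))+(((b+3)+(x+1))*((z*6)+(7+b)))))
Step 6: at RLRR: (6*7) -> 42; overall: ((4+(((3+x)+9)*4))*(((24+(z*y))*((1+x)+(6*7)))+(((b+3)+(x+1))*((z*6)+(7+b))))) -> ((4+(((3+x)+9)*4))*(((24+(z*y))*((1+x)+42))+(((b+3)+(x+1))*((z*6)+(7+b)))))
Fixed point: ((4+(((3+x)+9)*4))*(((24+(z*y))*((1+x)+42))+(((b+3)+(x+1))*((z*6)+(7+b)))))

Answer: ((4+(((3+x)+9)*4))*(((24+(z*y))*((1+x)+42))+(((b+3)+(x+1))*((z*6)+(7+b)))))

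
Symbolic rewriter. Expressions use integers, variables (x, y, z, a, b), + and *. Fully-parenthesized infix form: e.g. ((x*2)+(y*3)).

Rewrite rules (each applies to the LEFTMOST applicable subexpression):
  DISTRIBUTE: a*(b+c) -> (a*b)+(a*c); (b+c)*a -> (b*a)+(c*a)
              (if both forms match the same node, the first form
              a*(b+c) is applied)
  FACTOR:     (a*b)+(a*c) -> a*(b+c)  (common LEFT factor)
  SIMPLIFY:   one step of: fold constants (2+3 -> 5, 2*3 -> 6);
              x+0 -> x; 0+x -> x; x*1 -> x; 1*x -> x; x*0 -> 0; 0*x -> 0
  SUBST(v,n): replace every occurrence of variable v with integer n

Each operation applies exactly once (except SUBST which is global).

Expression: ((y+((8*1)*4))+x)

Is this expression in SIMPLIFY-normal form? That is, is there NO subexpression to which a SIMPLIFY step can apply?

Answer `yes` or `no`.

Expression: ((y+((8*1)*4))+x)
Scanning for simplifiable subexpressions (pre-order)...
  at root: ((y+((8*1)*4))+x) (not simplifiable)
  at L: (y+((8*1)*4)) (not simplifiable)
  at LR: ((8*1)*4) (not simplifiable)
  at LRL: (8*1) (SIMPLIFIABLE)
Found simplifiable subexpr at path LRL: (8*1)
One SIMPLIFY step would give: ((y+(8*4))+x)
-> NOT in normal form.

Answer: no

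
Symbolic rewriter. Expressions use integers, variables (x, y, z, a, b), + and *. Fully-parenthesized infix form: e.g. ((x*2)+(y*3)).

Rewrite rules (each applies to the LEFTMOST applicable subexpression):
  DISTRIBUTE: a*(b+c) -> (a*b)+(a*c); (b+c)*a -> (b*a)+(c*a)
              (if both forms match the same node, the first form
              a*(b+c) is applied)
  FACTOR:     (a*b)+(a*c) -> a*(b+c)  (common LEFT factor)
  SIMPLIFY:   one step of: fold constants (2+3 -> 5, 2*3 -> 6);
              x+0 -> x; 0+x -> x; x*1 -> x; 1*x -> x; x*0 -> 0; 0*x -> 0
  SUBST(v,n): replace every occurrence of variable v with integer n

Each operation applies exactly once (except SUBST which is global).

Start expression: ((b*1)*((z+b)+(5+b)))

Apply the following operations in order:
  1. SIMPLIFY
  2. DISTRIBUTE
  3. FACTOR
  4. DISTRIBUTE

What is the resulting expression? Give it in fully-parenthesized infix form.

Answer: ((b*(z+b))+(b*(5+b)))

Derivation:
Start: ((b*1)*((z+b)+(5+b)))
Apply SIMPLIFY at L (target: (b*1)): ((b*1)*((z+b)+(5+b))) -> (b*((z+b)+(5+b)))
Apply DISTRIBUTE at root (target: (b*((z+b)+(5+b)))): (b*((z+b)+(5+b))) -> ((b*(z+b))+(b*(5+b)))
Apply FACTOR at root (target: ((b*(z+b))+(b*(5+b)))): ((b*(z+b))+(b*(5+b))) -> (b*((z+b)+(5+b)))
Apply DISTRIBUTE at root (target: (b*((z+b)+(5+b)))): (b*((z+b)+(5+b))) -> ((b*(z+b))+(b*(5+b)))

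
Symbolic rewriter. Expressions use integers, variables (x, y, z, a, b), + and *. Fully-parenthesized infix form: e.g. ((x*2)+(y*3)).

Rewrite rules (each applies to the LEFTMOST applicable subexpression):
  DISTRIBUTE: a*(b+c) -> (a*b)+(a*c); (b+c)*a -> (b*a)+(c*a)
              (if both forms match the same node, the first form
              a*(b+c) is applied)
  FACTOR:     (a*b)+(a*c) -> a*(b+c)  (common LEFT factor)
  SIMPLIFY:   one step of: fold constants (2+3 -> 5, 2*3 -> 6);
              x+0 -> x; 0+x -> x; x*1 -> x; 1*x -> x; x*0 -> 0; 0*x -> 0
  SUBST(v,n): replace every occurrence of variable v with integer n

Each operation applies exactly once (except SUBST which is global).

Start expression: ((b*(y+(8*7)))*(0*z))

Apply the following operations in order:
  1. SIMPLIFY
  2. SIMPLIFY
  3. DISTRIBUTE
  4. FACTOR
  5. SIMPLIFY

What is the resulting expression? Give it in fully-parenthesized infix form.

Start: ((b*(y+(8*7)))*(0*z))
Apply SIMPLIFY at LRR (target: (8*7)): ((b*(y+(8*7)))*(0*z)) -> ((b*(y+56))*(0*z))
Apply SIMPLIFY at R (target: (0*z)): ((b*(y+56))*(0*z)) -> ((b*(y+56))*0)
Apply DISTRIBUTE at L (target: (b*(y+56))): ((b*(y+56))*0) -> (((b*y)+(b*56))*0)
Apply FACTOR at L (target: ((b*y)+(b*56))): (((b*y)+(b*56))*0) -> ((b*(y+56))*0)
Apply SIMPLIFY at root (target: ((b*(y+56))*0)): ((b*(y+56))*0) -> 0

Answer: 0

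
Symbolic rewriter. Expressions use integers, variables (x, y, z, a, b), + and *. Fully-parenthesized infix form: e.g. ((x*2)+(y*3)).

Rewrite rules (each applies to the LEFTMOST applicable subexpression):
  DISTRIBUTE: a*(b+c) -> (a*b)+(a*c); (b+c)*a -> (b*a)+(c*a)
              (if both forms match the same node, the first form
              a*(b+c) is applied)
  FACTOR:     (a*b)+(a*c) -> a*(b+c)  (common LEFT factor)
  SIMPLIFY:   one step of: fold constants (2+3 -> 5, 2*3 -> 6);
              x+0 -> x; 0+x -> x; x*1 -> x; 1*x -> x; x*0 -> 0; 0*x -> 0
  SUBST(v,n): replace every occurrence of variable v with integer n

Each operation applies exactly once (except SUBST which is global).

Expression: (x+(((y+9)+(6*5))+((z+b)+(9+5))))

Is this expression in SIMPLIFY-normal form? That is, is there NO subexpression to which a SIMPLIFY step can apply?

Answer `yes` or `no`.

Answer: no

Derivation:
Expression: (x+(((y+9)+(6*5))+((z+b)+(9+5))))
Scanning for simplifiable subexpressions (pre-order)...
  at root: (x+(((y+9)+(6*5))+((z+b)+(9+5)))) (not simplifiable)
  at R: (((y+9)+(6*5))+((z+b)+(9+5))) (not simplifiable)
  at RL: ((y+9)+(6*5)) (not simplifiable)
  at RLL: (y+9) (not simplifiable)
  at RLR: (6*5) (SIMPLIFIABLE)
  at RR: ((z+b)+(9+5)) (not simplifiable)
  at RRL: (z+b) (not simplifiable)
  at RRR: (9+5) (SIMPLIFIABLE)
Found simplifiable subexpr at path RLR: (6*5)
One SIMPLIFY step would give: (x+(((y+9)+30)+((z+b)+(9+5))))
-> NOT in normal form.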